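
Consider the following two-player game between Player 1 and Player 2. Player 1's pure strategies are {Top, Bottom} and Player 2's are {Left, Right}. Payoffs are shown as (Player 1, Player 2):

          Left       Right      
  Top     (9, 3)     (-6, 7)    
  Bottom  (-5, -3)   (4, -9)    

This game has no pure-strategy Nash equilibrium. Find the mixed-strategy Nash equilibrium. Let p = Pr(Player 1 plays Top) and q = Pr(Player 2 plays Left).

Player 1's mix must leave Player 2 indifferent between Left and Right.
  Player 2's expected payoff from Left: p·3 + (1−p)·(-3) = 6p - 3
  Player 2's expected payoff from Right: p·7 + (1−p)·(-9) = 16p - 9
  6p - 3 = 16p - 9  ⇒  -10p = -6  ⇒  p = 3/5.
Set Player 1's expected payoff from Top equal to that from Bottom:
  Player 1's payoff to Top: q·9 + (1−q)·(-6) = 15q - 6
  Player 1's payoff to Bottom: q·(-5) + (1−q)·4 = -9q + 4
  15q - 6 = -9q + 4  ⇒  24q = 10  ⇒  q = 5/12.

p = 3/5, q = 5/12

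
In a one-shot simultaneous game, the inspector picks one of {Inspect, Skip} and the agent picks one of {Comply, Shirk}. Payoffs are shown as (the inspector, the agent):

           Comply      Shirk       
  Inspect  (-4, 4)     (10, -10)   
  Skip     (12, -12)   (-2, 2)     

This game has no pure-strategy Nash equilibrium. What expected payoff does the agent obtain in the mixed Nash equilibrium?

-4

Set the agent's expected payoff from Comply equal to that from Shirk:
  the agent's payoff to Comply: p·4 + (1−p)·(-12) = 16p - 12
  the agent's payoff to Shirk: p·(-10) + (1−p)·2 = -12p + 2
  16p - 12 = -12p + 2  ⇒  28p = 14  ⇒  p = 1/2.
At equilibrium the agent is indifferent across columns, so the agent's payoff equals the payoff from Comply: (1/2)·4 + (1/2)·(-12) = -4.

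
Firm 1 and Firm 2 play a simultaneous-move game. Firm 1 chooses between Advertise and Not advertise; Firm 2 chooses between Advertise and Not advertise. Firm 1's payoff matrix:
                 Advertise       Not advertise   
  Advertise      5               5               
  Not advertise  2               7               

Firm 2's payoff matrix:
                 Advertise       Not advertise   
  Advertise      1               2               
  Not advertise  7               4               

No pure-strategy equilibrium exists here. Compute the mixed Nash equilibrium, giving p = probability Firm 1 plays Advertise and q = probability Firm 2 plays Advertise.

Firm 2's indifference between Advertise and Not advertise determines Firm 1's mixing probability p:
  Firm 2's payoff from Advertise: p·1 + (1−p)·7 = -6p + 7
  Firm 2's payoff from Not advertise: p·2 + (1−p)·4 = -2p + 4
  -6p + 7 = -2p + 4  ⇒  -4p = -3  ⇒  p = 3/4.
Firm 1's indifference between Advertise and Not advertise determines Firm 2's mixing probability q:
  Firm 1's expected payoff from Advertise: q·5 + (1−q)·5 = 5
  Firm 1's expected payoff from Not advertise: q·2 + (1−q)·7 = -5q + 7
  5 = -5q + 7  ⇒  5q = 2  ⇒  q = 2/5.

p = 3/4, q = 2/5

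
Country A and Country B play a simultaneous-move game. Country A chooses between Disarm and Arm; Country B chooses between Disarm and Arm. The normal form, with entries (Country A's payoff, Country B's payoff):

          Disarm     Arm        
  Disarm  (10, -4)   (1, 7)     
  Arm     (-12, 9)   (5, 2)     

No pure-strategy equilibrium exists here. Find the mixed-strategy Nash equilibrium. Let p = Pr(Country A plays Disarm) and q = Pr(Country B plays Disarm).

Set Country B's expected payoff from Disarm equal to that from Arm:
  Country B's payoff to Disarm: p·(-4) + (1−p)·9 = -13p + 9
  Country B's payoff to Arm: p·7 + (1−p)·2 = 5p + 2
  -13p + 9 = 5p + 2  ⇒  -18p = -7  ⇒  p = 7/18.
Country A's indifference between Disarm and Arm determines Country B's mixing probability q:
  Country A's payoff from Disarm: q·10 + (1−q)·1 = 9q + 1
  Country A's payoff from Arm: q·(-12) + (1−q)·5 = -17q + 5
  9q + 1 = -17q + 5  ⇒  26q = 4  ⇒  q = 2/13.

p = 7/18, q = 2/13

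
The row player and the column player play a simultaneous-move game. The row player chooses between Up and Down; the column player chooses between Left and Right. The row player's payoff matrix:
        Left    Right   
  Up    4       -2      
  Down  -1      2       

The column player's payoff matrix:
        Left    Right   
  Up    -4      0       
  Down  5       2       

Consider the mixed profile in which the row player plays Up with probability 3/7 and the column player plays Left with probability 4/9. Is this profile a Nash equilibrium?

Check the column player's indifference given the row player's mix p = 3/7:
  payoff from Left = 8/7; payoff from Right = 8/7 — equal.
Check the row player's indifference given the column player's mix q = 4/9:
  payoff from Up = 2/3; payoff from Down = 2/3 — equal.
Both players are indifferent, so neither can profitably deviate.

Yes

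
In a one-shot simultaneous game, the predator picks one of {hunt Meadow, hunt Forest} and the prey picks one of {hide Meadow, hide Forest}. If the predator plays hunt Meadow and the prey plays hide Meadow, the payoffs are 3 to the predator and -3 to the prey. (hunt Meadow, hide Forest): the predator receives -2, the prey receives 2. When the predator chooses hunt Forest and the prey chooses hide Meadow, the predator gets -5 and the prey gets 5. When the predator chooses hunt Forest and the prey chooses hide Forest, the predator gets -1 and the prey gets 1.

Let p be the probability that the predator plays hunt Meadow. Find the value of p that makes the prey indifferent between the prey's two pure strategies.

The prey's indifference between hide Meadow and hide Forest determines the predator's mixing probability p:
  the prey's payoff from hide Meadow: p·(-3) + (1−p)·5 = -8p + 5
  the prey's payoff from hide Forest: p·2 + (1−p)·1 = p + 1
  -8p + 5 = p + 1  ⇒  -9p = -4  ⇒  p = 4/9.

p = 4/9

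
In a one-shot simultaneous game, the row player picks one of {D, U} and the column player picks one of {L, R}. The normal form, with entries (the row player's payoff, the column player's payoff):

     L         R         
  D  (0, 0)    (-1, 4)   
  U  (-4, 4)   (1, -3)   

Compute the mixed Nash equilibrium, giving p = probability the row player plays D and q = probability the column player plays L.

For the column player to be willing to mix, the column player must be indifferent between L and R, which pins down the row player's mix.
  the column player's expected payoff from L: p·0 + (1−p)·4 = -4p + 4
  the column player's expected payoff from R: p·4 + (1−p)·(-3) = 7p - 3
  -4p + 4 = 7p - 3  ⇒  -11p = -7  ⇒  p = 7/11.
For the row player to be willing to mix, the row player must be indifferent between D and U, which pins down the column player's mix.
  the row player's expected payoff from D: q·0 + (1−q)·(-1) = q - 1
  the row player's expected payoff from U: q·(-4) + (1−q)·1 = -5q + 1
  q - 1 = -5q + 1  ⇒  6q = 2  ⇒  q = 1/3.

p = 7/11, q = 1/3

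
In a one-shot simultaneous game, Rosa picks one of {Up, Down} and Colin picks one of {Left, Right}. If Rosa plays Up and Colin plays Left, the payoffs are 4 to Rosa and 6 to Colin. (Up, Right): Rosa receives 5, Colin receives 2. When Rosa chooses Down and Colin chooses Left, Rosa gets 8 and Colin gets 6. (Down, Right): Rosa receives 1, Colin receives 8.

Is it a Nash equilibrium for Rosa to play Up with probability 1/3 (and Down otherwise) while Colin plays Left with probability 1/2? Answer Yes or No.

Check Colin's indifference given Rosa's mix p = 1/3:
  payoff from Left = 6; payoff from Right = 6 — equal.
Check Rosa's indifference given Colin's mix q = 1/2:
  payoff from Up = 9/2; payoff from Down = 9/2 — equal.
Both players are indifferent, so neither can profitably deviate.

Yes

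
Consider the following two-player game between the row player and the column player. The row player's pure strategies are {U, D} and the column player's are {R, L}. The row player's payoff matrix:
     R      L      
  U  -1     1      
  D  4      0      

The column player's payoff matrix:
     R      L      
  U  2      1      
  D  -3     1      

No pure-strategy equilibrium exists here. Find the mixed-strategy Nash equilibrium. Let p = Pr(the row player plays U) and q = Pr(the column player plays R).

p = 4/5, q = 1/6

The row player's mix must leave the column player indifferent between R and L.
  the column player's payoff to R: p·2 + (1−p)·(-3) = 5p - 3
  the column player's payoff to L: p·1 + (1−p)·1 = 1
  5p - 3 = 1  ⇒  5p = 4  ⇒  p = 4/5.
The column player's mix must leave the row player indifferent between U and D.
  the row player's payoff from U: q·(-1) + (1−q)·1 = -2q + 1
  the row player's payoff from D: q·4 + (1−q)·0 = 4q
  -2q + 1 = 4q  ⇒  -6q = -1  ⇒  q = 1/6.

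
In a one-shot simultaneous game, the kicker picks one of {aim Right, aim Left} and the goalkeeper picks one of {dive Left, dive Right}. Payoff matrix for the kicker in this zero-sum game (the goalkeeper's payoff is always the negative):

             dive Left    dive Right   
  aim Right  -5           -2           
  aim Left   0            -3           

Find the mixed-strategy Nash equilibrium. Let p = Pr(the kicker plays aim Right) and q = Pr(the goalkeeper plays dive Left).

Set the goalkeeper's expected payoff from dive Left equal to that from dive Right:
  the goalkeeper's payoff to dive Left: p·5 + (1−p)·0 = 5p
  the goalkeeper's payoff to dive Right: p·2 + (1−p)·3 = -p + 3
  5p = -p + 3  ⇒  6p = 3  ⇒  p = 1/2.
Set the kicker's expected payoff from aim Right equal to that from aim Left:
  the kicker's payoff from aim Right: q·(-5) + (1−q)·(-2) = -3q - 2
  the kicker's payoff from aim Left: q·0 + (1−q)·(-3) = 3q - 3
  -3q - 2 = 3q - 3  ⇒  -6q = -1  ⇒  q = 1/6.

p = 1/2, q = 1/6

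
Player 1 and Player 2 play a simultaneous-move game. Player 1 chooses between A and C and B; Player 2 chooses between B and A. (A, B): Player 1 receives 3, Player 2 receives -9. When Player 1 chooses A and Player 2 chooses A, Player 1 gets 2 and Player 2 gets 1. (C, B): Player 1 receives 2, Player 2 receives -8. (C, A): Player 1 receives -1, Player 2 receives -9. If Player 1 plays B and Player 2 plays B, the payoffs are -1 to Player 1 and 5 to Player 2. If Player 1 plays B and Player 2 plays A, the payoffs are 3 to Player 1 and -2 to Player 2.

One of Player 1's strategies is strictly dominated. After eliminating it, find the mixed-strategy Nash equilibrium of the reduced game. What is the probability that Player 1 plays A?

p = 7/17

Player 1's strategy C is strictly dominated by A: 3 > 2 and 2 > -1. Eliminate C.
For Player 2 to be willing to mix, Player 2 must be indifferent between B and A, which pins down Player 1's mix.
  Player 2's payoff from B: p·(-9) + (1−p)·5 = -14p + 5
  Player 2's payoff from A: p·1 + (1−p)·(-2) = 3p - 2
  -14p + 5 = 3p - 2  ⇒  -17p = -7  ⇒  p = 7/17.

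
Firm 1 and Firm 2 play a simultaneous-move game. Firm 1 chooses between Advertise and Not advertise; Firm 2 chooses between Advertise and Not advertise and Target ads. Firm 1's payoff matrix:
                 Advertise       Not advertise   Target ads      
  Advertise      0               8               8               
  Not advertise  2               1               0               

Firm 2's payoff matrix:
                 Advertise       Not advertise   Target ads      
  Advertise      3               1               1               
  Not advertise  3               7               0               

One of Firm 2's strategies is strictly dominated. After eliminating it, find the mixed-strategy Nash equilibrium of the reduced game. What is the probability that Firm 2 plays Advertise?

Firm 2's strategy Target ads is strictly dominated by Advertise: 3 > 1 and 3 > 0. Eliminate Target ads.
In a mixed equilibrium Firm 1 is indifferent between Advertise and Not advertise; this condition fixes q.
  Firm 1's expected payoff from Advertise: q·0 + (1−q)·8 = -8q + 8
  Firm 1's expected payoff from Not advertise: q·2 + (1−q)·1 = q + 1
  -8q + 8 = q + 1  ⇒  -9q = -7  ⇒  q = 7/9.

q = 7/9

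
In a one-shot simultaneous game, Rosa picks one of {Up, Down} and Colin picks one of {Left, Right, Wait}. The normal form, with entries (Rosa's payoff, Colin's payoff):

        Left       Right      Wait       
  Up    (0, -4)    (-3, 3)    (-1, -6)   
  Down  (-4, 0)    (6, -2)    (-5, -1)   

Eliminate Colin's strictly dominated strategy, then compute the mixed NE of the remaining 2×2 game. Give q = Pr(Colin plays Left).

Colin's strategy Wait is strictly dominated by Left: -4 > -6 and 0 > -1. Eliminate Wait.
Rosa's indifference between Up and Down determines Colin's mixing probability q:
  Rosa's payoff from Up: q·0 + (1−q)·(-3) = 3q - 3
  Rosa's payoff from Down: q·(-4) + (1−q)·6 = -10q + 6
  3q - 3 = -10q + 6  ⇒  13q = 9  ⇒  q = 9/13.

q = 9/13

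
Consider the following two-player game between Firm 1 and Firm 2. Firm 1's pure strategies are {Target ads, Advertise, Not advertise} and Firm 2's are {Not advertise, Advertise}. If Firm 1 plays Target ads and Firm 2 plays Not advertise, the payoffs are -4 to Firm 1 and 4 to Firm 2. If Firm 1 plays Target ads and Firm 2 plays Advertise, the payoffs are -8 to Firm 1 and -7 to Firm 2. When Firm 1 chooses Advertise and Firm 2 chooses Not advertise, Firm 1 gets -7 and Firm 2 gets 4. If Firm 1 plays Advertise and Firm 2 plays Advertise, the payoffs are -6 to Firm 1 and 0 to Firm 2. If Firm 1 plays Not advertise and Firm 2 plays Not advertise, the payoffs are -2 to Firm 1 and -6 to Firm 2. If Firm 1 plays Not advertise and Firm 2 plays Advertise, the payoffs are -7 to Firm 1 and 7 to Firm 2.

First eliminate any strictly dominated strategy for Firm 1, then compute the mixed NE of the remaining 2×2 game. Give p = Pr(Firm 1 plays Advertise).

Firm 1's strategy Target ads is strictly dominated by Not advertise: -2 > -4 and -7 > -8. Eliminate Target ads.
In a mixed equilibrium Firm 2 is indifferent between Not advertise and Advertise; this condition fixes p.
  Firm 2's expected payoff from Not advertise: p·4 + (1−p)·(-6) = 10p - 6
  Firm 2's expected payoff from Advertise: p·0 + (1−p)·7 = -7p + 7
  10p - 6 = -7p + 7  ⇒  17p = 13  ⇒  p = 13/17.

p = 13/17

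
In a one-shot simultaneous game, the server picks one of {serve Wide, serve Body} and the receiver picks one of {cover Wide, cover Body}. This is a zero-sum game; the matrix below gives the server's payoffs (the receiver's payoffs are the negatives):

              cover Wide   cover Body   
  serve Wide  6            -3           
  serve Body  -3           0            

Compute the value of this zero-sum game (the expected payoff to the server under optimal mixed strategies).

v = -3/4

For the server to be willing to mix, the server must be indifferent between serve Wide and serve Body, which pins down the receiver's mix.
  the server's expected payoff from serve Wide: q·6 + (1−q)·(-3) = 9q - 3
  the server's expected payoff from serve Body: q·(-3) + (1−q)·0 = -3q
  9q - 3 = -3q  ⇒  12q = 3  ⇒  q = 1/4.
The value is the server's expected payoff against this mix (using serve Wide): (1/4)·6 + (3/4)·(-3) = -3/4.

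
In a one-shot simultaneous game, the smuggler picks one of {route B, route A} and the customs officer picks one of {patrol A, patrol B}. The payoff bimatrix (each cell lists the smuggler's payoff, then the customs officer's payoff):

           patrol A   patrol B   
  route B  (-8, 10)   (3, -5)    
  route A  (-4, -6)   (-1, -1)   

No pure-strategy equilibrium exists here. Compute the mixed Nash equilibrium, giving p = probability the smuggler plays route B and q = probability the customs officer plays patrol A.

The smuggler's mix must leave the customs officer indifferent between patrol A and patrol B.
  the customs officer's expected payoff from patrol A: p·10 + (1−p)·(-6) = 16p - 6
  the customs officer's expected payoff from patrol B: p·(-5) + (1−p)·(-1) = -4p - 1
  16p - 6 = -4p - 1  ⇒  20p = 5  ⇒  p = 1/4.
In a mixed equilibrium the smuggler is indifferent between route B and route A; this condition fixes q.
  the smuggler's payoff from route B: q·(-8) + (1−q)·3 = -11q + 3
  the smuggler's payoff from route A: q·(-4) + (1−q)·(-1) = -3q - 1
  -11q + 3 = -3q - 1  ⇒  -8q = -4  ⇒  q = 1/2.

p = 1/4, q = 1/2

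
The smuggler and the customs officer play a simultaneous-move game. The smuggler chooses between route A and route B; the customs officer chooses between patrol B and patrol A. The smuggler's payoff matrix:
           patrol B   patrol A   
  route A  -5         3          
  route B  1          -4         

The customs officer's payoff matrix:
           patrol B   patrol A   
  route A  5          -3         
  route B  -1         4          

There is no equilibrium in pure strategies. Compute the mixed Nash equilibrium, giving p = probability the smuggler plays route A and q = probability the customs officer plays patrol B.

Set the customs officer's expected payoff from patrol B equal to that from patrol A:
  the customs officer's payoff from patrol B: p·5 + (1−p)·(-1) = 6p - 1
  the customs officer's payoff from patrol A: p·(-3) + (1−p)·4 = -7p + 4
  6p - 1 = -7p + 4  ⇒  13p = 5  ⇒  p = 5/13.
For the smuggler to be willing to mix, the smuggler must be indifferent between route A and route B, which pins down the customs officer's mix.
  the smuggler's payoff from route A: q·(-5) + (1−q)·3 = -8q + 3
  the smuggler's payoff from route B: q·1 + (1−q)·(-4) = 5q - 4
  -8q + 3 = 5q - 4  ⇒  -13q = -7  ⇒  q = 7/13.

p = 5/13, q = 7/13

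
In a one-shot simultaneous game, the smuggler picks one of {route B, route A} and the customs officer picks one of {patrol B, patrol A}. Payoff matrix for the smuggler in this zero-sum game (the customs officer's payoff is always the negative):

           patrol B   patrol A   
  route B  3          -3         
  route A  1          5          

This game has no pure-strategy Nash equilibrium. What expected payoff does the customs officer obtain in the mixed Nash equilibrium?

-9/5

For the customs officer to be willing to mix, the customs officer must be indifferent between patrol B and patrol A, which pins down the smuggler's mix.
  the customs officer's payoff from patrol B: p·(-3) + (1−p)·(-1) = -2p - 1
  the customs officer's payoff from patrol A: p·3 + (1−p)·(-5) = 8p - 5
  -2p - 1 = 8p - 5  ⇒  -10p = -4  ⇒  p = 2/5.
At equilibrium the customs officer is indifferent across columns, so the customs officer's payoff equals the payoff from patrol B: (2/5)·(-3) + (3/5)·(-1) = -9/5.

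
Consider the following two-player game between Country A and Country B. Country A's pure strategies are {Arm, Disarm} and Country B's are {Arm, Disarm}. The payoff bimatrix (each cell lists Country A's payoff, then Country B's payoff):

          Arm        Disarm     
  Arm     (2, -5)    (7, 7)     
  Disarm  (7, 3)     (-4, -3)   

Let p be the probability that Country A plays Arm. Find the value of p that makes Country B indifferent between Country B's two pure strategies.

p = 1/3

In a mixed equilibrium Country B is indifferent between Arm and Disarm; this condition fixes p.
  Country B's expected payoff from Arm: p·(-5) + (1−p)·3 = -8p + 3
  Country B's expected payoff from Disarm: p·7 + (1−p)·(-3) = 10p - 3
  -8p + 3 = 10p - 3  ⇒  -18p = -6  ⇒  p = 1/3.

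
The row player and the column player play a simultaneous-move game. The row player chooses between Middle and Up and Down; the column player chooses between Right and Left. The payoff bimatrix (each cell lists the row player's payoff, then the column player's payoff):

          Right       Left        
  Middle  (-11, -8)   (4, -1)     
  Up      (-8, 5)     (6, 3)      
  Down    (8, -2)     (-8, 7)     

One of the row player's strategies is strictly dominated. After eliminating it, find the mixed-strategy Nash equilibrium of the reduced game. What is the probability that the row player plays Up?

p = 9/11

The row player's strategy Middle is strictly dominated by Up: -8 > -11 and 6 > 4. Eliminate Middle.
In a mixed equilibrium the column player is indifferent between Right and Left; this condition fixes p.
  the column player's payoff from Right: p·5 + (1−p)·(-2) = 7p - 2
  the column player's payoff from Left: p·3 + (1−p)·7 = -4p + 7
  7p - 2 = -4p + 7  ⇒  11p = 9  ⇒  p = 9/11.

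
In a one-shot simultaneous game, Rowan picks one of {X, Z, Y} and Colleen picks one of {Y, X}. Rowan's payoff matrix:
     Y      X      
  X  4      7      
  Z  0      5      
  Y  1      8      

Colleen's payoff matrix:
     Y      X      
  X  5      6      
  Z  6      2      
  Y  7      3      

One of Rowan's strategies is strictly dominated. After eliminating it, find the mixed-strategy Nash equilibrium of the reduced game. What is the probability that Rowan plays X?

Rowan's strategy Z is strictly dominated by Y: 1 > 0 and 8 > 5. Eliminate Z.
Rowan's mix must leave Colleen indifferent between Y and X.
  Colleen's payoff to Y: p·5 + (1−p)·7 = -2p + 7
  Colleen's payoff to X: p·6 + (1−p)·3 = 3p + 3
  -2p + 7 = 3p + 3  ⇒  -5p = -4  ⇒  p = 4/5.

p = 4/5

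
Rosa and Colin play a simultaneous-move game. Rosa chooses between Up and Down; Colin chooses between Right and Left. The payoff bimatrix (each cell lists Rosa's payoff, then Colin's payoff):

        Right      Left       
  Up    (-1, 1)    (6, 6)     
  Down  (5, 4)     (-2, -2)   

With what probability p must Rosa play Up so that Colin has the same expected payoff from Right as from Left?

In a mixed equilibrium Colin is indifferent between Right and Left; this condition fixes p.
  Colin's payoff to Right: p·1 + (1−p)·4 = -3p + 4
  Colin's payoff to Left: p·6 + (1−p)·(-2) = 8p - 2
  -3p + 4 = 8p - 2  ⇒  -11p = -6  ⇒  p = 6/11.

p = 6/11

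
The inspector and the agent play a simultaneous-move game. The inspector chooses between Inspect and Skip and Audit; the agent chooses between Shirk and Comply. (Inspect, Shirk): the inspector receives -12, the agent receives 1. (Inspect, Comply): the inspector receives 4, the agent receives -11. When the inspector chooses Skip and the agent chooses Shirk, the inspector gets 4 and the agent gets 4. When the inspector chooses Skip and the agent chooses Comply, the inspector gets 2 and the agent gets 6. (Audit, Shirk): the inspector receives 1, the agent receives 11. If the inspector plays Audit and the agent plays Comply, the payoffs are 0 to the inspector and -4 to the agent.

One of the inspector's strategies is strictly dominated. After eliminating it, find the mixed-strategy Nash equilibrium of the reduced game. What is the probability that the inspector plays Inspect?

p = 1/7

The inspector's strategy Audit is strictly dominated by Skip: 4 > 1 and 2 > 0. Eliminate Audit.
Set the agent's expected payoff from Shirk equal to that from Comply:
  the agent's payoff to Shirk: p·1 + (1−p)·4 = -3p + 4
  the agent's payoff to Comply: p·(-11) + (1−p)·6 = -17p + 6
  -3p + 4 = -17p + 6  ⇒  14p = 2  ⇒  p = 1/7.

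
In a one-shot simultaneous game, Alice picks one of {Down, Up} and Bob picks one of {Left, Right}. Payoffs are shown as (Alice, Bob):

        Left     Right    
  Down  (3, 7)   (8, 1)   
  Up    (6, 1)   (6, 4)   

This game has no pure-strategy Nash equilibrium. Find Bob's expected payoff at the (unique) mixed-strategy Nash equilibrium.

In a mixed equilibrium Bob is indifferent between Left and Right; this condition fixes p.
  Bob's expected payoff from Left: p·7 + (1−p)·1 = 6p + 1
  Bob's expected payoff from Right: p·1 + (1−p)·4 = -3p + 4
  6p + 1 = -3p + 4  ⇒  9p = 3  ⇒  p = 1/3.
At equilibrium Bob is indifferent across columns, so Bob's payoff equals the payoff from Left: (1/3)·7 + (2/3)·1 = 3.

3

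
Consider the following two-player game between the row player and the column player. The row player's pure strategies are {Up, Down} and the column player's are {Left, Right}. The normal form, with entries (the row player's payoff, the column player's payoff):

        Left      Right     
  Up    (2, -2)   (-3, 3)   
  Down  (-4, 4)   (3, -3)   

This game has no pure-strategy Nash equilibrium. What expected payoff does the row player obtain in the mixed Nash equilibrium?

-1/2

In a mixed equilibrium the row player is indifferent between Up and Down; this condition fixes q.
  the row player's expected payoff from Up: q·2 + (1−q)·(-3) = 5q - 3
  the row player's expected payoff from Down: q·(-4) + (1−q)·3 = -7q + 3
  5q - 3 = -7q + 3  ⇒  12q = 6  ⇒  q = 1/2.
At equilibrium the row player is indifferent across rows, so the row player's payoff equals the payoff from Up: (1/2)·2 + (1/2)·(-3) = -1/2.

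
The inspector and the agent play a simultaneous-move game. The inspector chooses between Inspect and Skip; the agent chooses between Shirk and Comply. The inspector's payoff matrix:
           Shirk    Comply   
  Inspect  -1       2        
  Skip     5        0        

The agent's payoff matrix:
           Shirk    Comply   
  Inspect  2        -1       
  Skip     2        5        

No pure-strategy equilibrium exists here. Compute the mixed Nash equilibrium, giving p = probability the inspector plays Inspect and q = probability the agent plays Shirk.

p = 1/2, q = 1/4

The agent's indifference between Shirk and Comply determines the inspector's mixing probability p:
  the agent's payoff to Shirk: p·2 + (1−p)·2 = 2
  the agent's payoff to Comply: p·(-1) + (1−p)·5 = -6p + 5
  2 = -6p + 5  ⇒  6p = 3  ⇒  p = 1/2.
The agent's mix must leave the inspector indifferent between Inspect and Skip.
  the inspector's payoff from Inspect: q·(-1) + (1−q)·2 = -3q + 2
  the inspector's payoff from Skip: q·5 + (1−q)·0 = 5q
  -3q + 2 = 5q  ⇒  -8q = -2  ⇒  q = 1/4.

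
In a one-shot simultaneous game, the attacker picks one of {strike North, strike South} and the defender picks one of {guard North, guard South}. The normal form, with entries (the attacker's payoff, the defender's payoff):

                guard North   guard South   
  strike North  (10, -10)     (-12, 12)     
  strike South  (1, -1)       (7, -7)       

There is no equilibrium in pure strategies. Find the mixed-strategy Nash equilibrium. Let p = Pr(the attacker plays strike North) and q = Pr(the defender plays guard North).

The defender's indifference between guard North and guard South determines the attacker's mixing probability p:
  the defender's payoff to guard North: p·(-10) + (1−p)·(-1) = -9p - 1
  the defender's payoff to guard South: p·12 + (1−p)·(-7) = 19p - 7
  -9p - 1 = 19p - 7  ⇒  -28p = -6  ⇒  p = 3/14.
For the attacker to be willing to mix, the attacker must be indifferent between strike North and strike South, which pins down the defender's mix.
  the attacker's payoff from strike North: q·10 + (1−q)·(-12) = 22q - 12
  the attacker's payoff from strike South: q·1 + (1−q)·7 = -6q + 7
  22q - 12 = -6q + 7  ⇒  28q = 19  ⇒  q = 19/28.

p = 3/14, q = 19/28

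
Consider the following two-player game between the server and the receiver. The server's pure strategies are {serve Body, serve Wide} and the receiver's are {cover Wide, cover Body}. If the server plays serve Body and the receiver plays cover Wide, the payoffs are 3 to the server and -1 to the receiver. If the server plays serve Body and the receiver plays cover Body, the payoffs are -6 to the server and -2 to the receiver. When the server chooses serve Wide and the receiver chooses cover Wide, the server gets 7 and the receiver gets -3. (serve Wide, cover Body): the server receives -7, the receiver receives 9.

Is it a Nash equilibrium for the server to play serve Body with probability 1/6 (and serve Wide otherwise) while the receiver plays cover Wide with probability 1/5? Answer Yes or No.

Given the server's mix p = 1/6, the receiver's payoff from cover Wide is -8/3 but from cover Body is 43/6. The receiver strictly prefers cover Body, so the receiver would not mix.
So the proposed profile is not a Nash equilibrium.

No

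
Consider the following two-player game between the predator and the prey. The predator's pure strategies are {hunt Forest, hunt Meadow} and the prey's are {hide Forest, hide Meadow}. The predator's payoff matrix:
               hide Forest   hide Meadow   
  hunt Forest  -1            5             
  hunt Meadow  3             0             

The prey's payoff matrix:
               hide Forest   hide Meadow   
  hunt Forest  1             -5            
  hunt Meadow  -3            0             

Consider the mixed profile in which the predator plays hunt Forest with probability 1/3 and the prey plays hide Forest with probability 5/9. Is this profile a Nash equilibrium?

Check the prey's indifference given the predator's mix p = 1/3:
  payoff from hide Forest = -5/3; payoff from hide Meadow = -5/3 — equal.
Check the predator's indifference given the prey's mix q = 5/9:
  payoff from hunt Forest = 5/3; payoff from hunt Meadow = 5/3 — equal.
Both players are indifferent, so neither can profitably deviate.

Yes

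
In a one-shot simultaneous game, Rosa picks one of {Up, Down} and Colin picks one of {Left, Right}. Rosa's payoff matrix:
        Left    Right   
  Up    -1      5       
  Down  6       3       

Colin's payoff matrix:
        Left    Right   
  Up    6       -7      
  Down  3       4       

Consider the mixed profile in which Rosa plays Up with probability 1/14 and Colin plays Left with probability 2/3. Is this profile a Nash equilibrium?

No

Given Colin's mix q = 2/3, Rosa's payoff from Up is 1 but from Down is 5. Rosa strictly prefers Down, so Rosa would not mix.
So the proposed profile is not a Nash equilibrium.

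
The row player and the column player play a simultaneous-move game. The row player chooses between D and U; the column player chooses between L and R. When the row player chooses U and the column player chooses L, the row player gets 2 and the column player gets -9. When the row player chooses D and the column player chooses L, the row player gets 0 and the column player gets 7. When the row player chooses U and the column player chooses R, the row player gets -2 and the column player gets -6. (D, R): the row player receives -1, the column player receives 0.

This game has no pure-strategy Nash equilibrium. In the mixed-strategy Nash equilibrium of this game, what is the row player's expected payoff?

-2/3

For the row player to be willing to mix, the row player must be indifferent between D and U, which pins down the column player's mix.
  the row player's payoff from D: q·0 + (1−q)·(-1) = q - 1
  the row player's payoff from U: q·2 + (1−q)·(-2) = 4q - 2
  q - 1 = 4q - 2  ⇒  -3q = -1  ⇒  q = 1/3.
At equilibrium the row player is indifferent across rows, so the row player's payoff equals the payoff from D: (1/3)·0 + (2/3)·(-1) = -2/3.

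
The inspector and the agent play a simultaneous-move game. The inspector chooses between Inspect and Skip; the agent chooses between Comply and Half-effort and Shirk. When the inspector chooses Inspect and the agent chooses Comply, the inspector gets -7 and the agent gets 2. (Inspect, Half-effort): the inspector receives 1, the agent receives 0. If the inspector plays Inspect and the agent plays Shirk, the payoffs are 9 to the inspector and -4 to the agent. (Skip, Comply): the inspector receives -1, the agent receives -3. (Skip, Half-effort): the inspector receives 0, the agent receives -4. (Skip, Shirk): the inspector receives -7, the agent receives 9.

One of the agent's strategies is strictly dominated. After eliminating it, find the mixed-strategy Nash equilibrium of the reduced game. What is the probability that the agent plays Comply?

The agent's strategy Half-effort is strictly dominated by Comply: 2 > 0 and -3 > -4. Eliminate Half-effort.
Set the inspector's expected payoff from Inspect equal to that from Skip:
  the inspector's payoff to Inspect: q·(-7) + (1−q)·9 = -16q + 9
  the inspector's payoff to Skip: q·(-1) + (1−q)·(-7) = 6q - 7
  -16q + 9 = 6q - 7  ⇒  -22q = -16  ⇒  q = 8/11.

q = 8/11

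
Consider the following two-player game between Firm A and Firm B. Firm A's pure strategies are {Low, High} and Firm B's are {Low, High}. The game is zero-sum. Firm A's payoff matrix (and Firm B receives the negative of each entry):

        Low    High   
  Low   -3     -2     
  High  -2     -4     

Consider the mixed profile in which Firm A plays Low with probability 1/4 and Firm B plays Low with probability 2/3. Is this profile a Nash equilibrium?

No

Given Firm A's mix p = 1/4, Firm B's payoff from Low is 9/4 but from High is 7/2. Firm B strictly prefers High, so Firm B would not mix.
So the proposed profile is not a Nash equilibrium.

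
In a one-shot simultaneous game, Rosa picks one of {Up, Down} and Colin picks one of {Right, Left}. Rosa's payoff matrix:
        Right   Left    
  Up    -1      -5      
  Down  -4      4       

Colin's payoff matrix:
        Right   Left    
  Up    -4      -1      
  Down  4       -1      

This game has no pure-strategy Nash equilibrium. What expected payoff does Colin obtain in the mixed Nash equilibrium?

-1

In a mixed equilibrium Colin is indifferent between Right and Left; this condition fixes p.
  Colin's expected payoff from Right: p·(-4) + (1−p)·4 = -8p + 4
  Colin's expected payoff from Left: p·(-1) + (1−p)·(-1) = -1
  -8p + 4 = -1  ⇒  -8p = -5  ⇒  p = 5/8.
At equilibrium Colin is indifferent across columns, so Colin's payoff equals the payoff from Right: (5/8)·(-4) + (3/8)·4 = -1.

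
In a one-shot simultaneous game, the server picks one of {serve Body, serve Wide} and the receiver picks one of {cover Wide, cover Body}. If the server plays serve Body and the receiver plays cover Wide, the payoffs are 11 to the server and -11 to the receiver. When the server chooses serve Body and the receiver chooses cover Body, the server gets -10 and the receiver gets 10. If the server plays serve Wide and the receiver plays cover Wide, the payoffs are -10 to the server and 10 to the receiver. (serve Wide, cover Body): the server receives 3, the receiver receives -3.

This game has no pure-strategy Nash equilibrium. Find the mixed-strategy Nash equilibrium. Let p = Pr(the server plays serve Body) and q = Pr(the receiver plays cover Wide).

In a mixed equilibrium the receiver is indifferent between cover Wide and cover Body; this condition fixes p.
  the receiver's payoff from cover Wide: p·(-11) + (1−p)·10 = -21p + 10
  the receiver's payoff from cover Body: p·10 + (1−p)·(-3) = 13p - 3
  -21p + 10 = 13p - 3  ⇒  -34p = -13  ⇒  p = 13/34.
The receiver's mix must leave the server indifferent between serve Body and serve Wide.
  the server's expected payoff from serve Body: q·11 + (1−q)·(-10) = 21q - 10
  the server's expected payoff from serve Wide: q·(-10) + (1−q)·3 = -13q + 3
  21q - 10 = -13q + 3  ⇒  34q = 13  ⇒  q = 13/34.

p = 13/34, q = 13/34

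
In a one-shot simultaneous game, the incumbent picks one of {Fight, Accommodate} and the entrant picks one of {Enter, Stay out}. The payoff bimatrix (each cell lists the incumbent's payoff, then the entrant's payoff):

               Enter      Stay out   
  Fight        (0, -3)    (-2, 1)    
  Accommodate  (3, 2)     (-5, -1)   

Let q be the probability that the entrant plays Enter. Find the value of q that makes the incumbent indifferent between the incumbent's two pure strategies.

q = 1/2

The incumbent's indifference between Fight and Accommodate determines the entrant's mixing probability q:
  the incumbent's payoff to Fight: q·0 + (1−q)·(-2) = 2q - 2
  the incumbent's payoff to Accommodate: q·3 + (1−q)·(-5) = 8q - 5
  2q - 2 = 8q - 5  ⇒  -6q = -3  ⇒  q = 1/2.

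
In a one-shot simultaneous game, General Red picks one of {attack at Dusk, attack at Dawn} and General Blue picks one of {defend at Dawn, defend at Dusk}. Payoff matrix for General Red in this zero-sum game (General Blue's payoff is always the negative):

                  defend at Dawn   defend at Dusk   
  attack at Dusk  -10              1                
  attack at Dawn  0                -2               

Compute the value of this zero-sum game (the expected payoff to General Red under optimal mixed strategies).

Set General Red's expected payoff from attack at Dusk equal to that from attack at Dawn:
  General Red's payoff from attack at Dusk: q·(-10) + (1−q)·1 = -11q + 1
  General Red's payoff from attack at Dawn: q·0 + (1−q)·(-2) = 2q - 2
  -11q + 1 = 2q - 2  ⇒  -13q = -3  ⇒  q = 3/13.
The value is General Red's expected payoff against this mix (using attack at Dusk): (3/13)·(-10) + (10/13)·1 = -20/13.

v = -20/13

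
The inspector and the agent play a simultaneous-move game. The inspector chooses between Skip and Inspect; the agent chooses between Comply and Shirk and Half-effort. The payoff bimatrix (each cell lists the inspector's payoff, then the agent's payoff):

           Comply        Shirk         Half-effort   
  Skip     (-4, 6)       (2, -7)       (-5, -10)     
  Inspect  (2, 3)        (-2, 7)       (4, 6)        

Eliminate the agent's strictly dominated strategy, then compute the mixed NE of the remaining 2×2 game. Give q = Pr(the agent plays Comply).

q = 2/5

The agent's strategy Half-effort is strictly dominated by Shirk: -7 > -10 and 7 > 6. Eliminate Half-effort.
Set the inspector's expected payoff from Skip equal to that from Inspect:
  the inspector's expected payoff from Skip: q·(-4) + (1−q)·2 = -6q + 2
  the inspector's expected payoff from Inspect: q·2 + (1−q)·(-2) = 4q - 2
  -6q + 2 = 4q - 2  ⇒  -10q = -4  ⇒  q = 2/5.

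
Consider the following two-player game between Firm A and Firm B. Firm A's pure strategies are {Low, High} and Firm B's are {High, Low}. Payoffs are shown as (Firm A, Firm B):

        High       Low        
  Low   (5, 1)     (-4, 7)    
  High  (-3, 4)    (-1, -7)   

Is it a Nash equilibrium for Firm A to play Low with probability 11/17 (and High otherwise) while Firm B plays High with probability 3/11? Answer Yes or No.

Yes

Check Firm B's indifference given Firm A's mix p = 11/17:
  payoff from High = 35/17; payoff from Low = 35/17 — equal.
Check Firm A's indifference given Firm B's mix q = 3/11:
  payoff from Low = -17/11; payoff from High = -17/11 — equal.
Both players are indifferent, so neither can profitably deviate.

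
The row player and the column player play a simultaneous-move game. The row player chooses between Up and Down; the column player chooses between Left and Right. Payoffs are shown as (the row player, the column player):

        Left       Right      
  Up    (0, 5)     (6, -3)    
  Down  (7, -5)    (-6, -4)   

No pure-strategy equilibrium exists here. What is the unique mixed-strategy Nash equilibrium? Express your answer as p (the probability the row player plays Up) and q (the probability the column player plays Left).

In a mixed equilibrium the column player is indifferent between Left and Right; this condition fixes p.
  the column player's payoff from Left: p·5 + (1−p)·(-5) = 10p - 5
  the column player's payoff from Right: p·(-3) + (1−p)·(-4) = p - 4
  10p - 5 = p - 4  ⇒  9p = 1  ⇒  p = 1/9.
The row player's indifference between Up and Down determines the column player's mixing probability q:
  the row player's expected payoff from Up: q·0 + (1−q)·6 = -6q + 6
  the row player's expected payoff from Down: q·7 + (1−q)·(-6) = 13q - 6
  -6q + 6 = 13q - 6  ⇒  -19q = -12  ⇒  q = 12/19.

p = 1/9, q = 12/19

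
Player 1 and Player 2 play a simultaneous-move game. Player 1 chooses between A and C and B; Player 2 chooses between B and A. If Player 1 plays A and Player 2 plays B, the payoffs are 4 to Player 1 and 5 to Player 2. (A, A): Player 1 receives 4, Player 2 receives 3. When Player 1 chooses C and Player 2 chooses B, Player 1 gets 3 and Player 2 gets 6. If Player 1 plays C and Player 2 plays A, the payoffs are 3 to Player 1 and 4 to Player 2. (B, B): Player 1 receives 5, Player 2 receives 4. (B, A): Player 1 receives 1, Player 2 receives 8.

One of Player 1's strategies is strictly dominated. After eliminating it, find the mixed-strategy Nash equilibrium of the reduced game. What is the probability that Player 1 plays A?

Player 1's strategy C is strictly dominated by A: 4 > 3 and 4 > 3. Eliminate C.
Player 2's indifference between B and A determines Player 1's mixing probability p:
  Player 2's payoff from B: p·5 + (1−p)·4 = p + 4
  Player 2's payoff from A: p·3 + (1−p)·8 = -5p + 8
  p + 4 = -5p + 8  ⇒  6p = 4  ⇒  p = 2/3.

p = 2/3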